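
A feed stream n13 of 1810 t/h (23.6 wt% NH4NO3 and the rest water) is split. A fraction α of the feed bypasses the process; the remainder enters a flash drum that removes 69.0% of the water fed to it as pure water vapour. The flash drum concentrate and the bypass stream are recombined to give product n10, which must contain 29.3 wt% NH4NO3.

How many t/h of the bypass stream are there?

All 1810×0.236 = 427.16 t/h of NH4NO3 reaches n10, so n10 = 427.16/0.293 = 1457.9 t/h and vapour = 352.12 t/h.
The evaporator receives (1−α)·1810 of feed at 0.764 water and removes 0.690 of that water:
0.690×0.764×(1−α)×1810 = 352.12
(1−α) = 352.12/954.16 = 0.3690;  α = 0.6310.
Bypass flow = 0.6310×1810 = 1142.1 t/h.

1142 t/h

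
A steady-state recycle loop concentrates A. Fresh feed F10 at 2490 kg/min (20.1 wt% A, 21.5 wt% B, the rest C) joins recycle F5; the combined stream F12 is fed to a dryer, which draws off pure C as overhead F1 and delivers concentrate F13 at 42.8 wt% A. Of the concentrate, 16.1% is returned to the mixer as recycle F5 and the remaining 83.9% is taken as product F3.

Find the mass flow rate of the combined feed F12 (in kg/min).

2714 kg/min

Overall A balance (none leaves overhead): A in fresh feed = A in product, i.e. 2490×0.201 = (1−0.161)·F13·0.428.
F13 = 500.49/(0.428×0.839) = 1393.8 kg/min.
Recycle F5 = 0.161×1393.8 = 224.4 kg/min.
Combined feed F12 = 2490 + 224.4 = 2714.4 kg/min.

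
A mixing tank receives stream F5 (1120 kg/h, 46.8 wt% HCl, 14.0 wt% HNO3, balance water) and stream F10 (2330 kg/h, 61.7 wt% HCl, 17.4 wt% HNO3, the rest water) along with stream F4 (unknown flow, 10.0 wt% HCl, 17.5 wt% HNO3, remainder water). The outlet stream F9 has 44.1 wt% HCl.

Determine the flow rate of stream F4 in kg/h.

1291 kg/h

Let F4 be the unknown flow. Total out = 3450 + F4.
HCl balance: 1961.8 + 0.100·F4 = 0.441·(3450 + F4)
(0.100 − 0.441)·F4 = 0.441×3450 − 1961.8 = -440.32
F4 = -440.32 / -0.341 = 1291.3 kg/h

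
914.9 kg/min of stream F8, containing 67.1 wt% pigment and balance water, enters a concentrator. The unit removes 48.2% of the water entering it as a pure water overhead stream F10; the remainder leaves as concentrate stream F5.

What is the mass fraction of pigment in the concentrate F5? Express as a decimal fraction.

pigment is not removed: 914.9×0.671 = 613.9 kg/min of pigment enters F5.
water entering = 914.9×0.329 = 301 kg/min; overhead removed = 0.482×301 = 145.08 kg/min.
Concentrate = 914.9 − 145.08 = 769.82 kg/min.
Mass fraction = 613.9/769.82 = 0.7975.

0.7975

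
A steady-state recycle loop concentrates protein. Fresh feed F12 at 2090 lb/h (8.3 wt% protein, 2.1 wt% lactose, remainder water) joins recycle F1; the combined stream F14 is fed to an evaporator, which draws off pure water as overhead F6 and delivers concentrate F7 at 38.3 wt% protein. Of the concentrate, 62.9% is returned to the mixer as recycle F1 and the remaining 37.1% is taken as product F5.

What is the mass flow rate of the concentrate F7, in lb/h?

Overall protein balance (none leaves overhead): protein in fresh feed = protein in product, i.e. 2090×0.083 = (1−0.629)·F7·0.383.
F7 = 173.47/(0.383×0.371) = 1220.8 lb/h.

1221 lb/h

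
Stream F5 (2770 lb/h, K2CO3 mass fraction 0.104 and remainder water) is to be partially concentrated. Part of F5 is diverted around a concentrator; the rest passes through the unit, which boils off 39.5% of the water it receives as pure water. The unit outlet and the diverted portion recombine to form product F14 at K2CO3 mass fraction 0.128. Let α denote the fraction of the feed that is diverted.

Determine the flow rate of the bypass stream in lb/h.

1303 lb/h

All 2770×0.104 = 288.08 lb/h of K2CO3 reaches F14, so F14 = 288.08/0.128 = 2250.6 lb/h and vapour = 519.38 lb/h.
The evaporator receives (1−α)·2770 of feed at 0.896 water and removes 0.395 of that water:
0.395×0.896×(1−α)×2770 = 519.38
(1−α) = 519.38/980.36 = 0.5298;  α = 0.4702.
Bypass flow = 0.4702×2770 = 1302.5 lb/h.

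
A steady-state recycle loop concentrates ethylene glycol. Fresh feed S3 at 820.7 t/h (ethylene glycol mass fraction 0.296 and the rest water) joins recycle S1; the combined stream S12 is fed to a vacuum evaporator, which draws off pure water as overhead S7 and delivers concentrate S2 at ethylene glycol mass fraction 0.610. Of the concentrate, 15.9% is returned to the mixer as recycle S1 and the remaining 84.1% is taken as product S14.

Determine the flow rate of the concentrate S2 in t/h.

Overall ethylene glycol balance (none leaves overhead): ethylene glycol in fresh feed = ethylene glycol in product, i.e. 820.7×0.296 = (1−0.159)·S2·0.610.
S2 = 242.93/(0.610×0.841) = 473.53 t/h.

473.5 t/h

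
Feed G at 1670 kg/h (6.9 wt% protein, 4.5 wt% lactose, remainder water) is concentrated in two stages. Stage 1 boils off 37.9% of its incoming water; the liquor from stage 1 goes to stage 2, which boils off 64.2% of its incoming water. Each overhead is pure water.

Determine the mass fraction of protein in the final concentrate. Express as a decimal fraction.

water in feed = 1670×0.886 = 1479.6 kg/h.
After stage 1: water left = (1−0.379)×1479.6 = 918.84; stream total = 1109.2 kg/h.
After stage 2: water left = (1−0.642)×918.84 = 328.95; final concentrate = 519.33 kg/h.
protein fraction = 115.23/519.33 = 0.2219.

0.2219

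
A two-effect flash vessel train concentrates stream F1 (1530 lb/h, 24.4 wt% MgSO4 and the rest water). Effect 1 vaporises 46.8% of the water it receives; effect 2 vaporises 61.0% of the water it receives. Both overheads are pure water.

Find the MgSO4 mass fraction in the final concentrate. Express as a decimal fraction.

0.6087

water in feed = 1530×0.756 = 1156.7 lb/h.
After stage 1: water left = (1−0.468)×1156.7 = 615.35; stream total = 988.67 lb/h.
After stage 2: water left = (1−0.610)×615.35 = 239.99; final concentrate = 613.31 lb/h.
MgSO4 fraction = 373.32/613.31 = 0.6087.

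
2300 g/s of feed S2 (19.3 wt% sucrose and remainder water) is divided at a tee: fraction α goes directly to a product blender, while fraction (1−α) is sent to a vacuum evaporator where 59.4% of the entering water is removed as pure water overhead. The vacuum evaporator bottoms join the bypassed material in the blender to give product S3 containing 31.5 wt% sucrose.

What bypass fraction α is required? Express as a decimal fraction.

All 2300×0.193 = 443.9 g/s of sucrose reaches S3, so S3 = 443.9/0.315 = 1409.2 g/s and vapour = 890.79 g/s.
The evaporator receives (1−α)·2300 of feed at 0.807 water and removes 0.594 of that water:
0.594×0.807×(1−α)×2300 = 890.79
(1−α) = 890.79/1102.5 = 0.8080;  α = 0.1920.

0.192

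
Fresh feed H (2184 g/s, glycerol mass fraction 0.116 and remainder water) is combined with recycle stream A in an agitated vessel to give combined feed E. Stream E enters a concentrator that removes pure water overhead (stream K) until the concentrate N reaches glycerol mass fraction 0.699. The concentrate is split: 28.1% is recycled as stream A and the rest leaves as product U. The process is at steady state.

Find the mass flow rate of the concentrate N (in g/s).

504.1 g/s

Overall glycerol balance (none leaves overhead): glycerol in fresh feed = glycerol in product, i.e. 2184×0.116 = (1−0.281)·N·0.699.
N = 253.34/(0.699×0.719) = 504.09 g/s.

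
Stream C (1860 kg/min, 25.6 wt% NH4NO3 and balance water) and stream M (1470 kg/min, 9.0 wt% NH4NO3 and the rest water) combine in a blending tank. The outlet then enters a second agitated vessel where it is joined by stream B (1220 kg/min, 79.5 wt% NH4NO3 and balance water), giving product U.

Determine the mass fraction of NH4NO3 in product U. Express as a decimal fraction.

0.347

Overall, product flow = 4550 kg/min.
NH4NO3 in = 1860×0.256 + 1470×0.090 + 1220×0.795 = 1578.4 kg/min.
NH4NO3 fraction in U = 0.347.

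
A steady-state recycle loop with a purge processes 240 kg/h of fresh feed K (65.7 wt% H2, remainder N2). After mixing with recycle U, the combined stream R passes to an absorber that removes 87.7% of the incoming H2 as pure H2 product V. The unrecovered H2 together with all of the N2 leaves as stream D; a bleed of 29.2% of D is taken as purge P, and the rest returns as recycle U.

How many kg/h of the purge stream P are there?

88.52 kg/h

N2 enters only via K and leaves only via the purge: 240×0.343 = 0.292×(N2 in D), and the absorber passes all N2, so N2 in R = N2 in D = 281.92 kg/h.
H2 in R: m_A = 240×0.657 + (1−0.292)·(1−0.877)·m_A, so m_A = 157.68/0.9129 = 172.72 kg/h.
D = (1−0.877)×172.72 + 281.92 = 303.16 kg/h.
Purge P = 0.292×303.16 = 88.523 kg/h.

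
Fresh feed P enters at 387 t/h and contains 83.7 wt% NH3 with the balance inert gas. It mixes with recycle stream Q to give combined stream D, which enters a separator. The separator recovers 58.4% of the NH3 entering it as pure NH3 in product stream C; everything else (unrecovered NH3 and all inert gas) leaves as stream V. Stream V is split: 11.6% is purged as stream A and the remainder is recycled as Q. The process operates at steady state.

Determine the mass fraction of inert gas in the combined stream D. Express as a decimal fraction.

inert gas enters only via P and leaves only via the purge: 387×0.163 = 0.116×(inert gas in V), and the separator passes all inert gas, so inert gas in D = inert gas in V = 543.8 t/h.
NH3 in D: m_A = 387×0.837 + (1−0.116)·(1−0.584)·m_A, so m_A = 323.92/0.6323 = 512.32 t/h.
D = 512.32 + 543.8 = 1056.1 t/h.
inert gas fraction in D = 543.8/1056.1 = 0.515.

0.515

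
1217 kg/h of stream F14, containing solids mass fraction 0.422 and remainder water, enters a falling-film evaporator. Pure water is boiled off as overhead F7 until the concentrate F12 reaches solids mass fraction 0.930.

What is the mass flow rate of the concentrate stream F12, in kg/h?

552.2 kg/h

solids is conserved: 1217×0.422 = 513.57 kg/h all reports to the concentrate.
Concentrate = 513.57/(target fraction) = 552.23 kg/h.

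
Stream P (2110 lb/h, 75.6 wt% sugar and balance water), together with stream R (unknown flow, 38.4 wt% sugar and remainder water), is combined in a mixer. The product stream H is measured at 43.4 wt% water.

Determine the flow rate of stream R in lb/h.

Let R be the unknown flow. Total out = 2110 + R.
water balance: 514.84 + 0.616·R = 0.434·(2110 + R)
(0.616 − 0.434)·R = 0.434×2110 − 514.84 = 400.9
R = 400.9 / 0.182 = 2202.7 lb/h

2203 lb/h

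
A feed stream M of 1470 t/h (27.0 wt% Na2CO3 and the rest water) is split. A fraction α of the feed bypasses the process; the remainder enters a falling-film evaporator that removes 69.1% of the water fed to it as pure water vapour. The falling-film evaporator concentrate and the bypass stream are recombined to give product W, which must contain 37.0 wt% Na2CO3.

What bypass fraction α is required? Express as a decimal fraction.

0.464

All 1470×0.270 = 396.9 t/h of Na2CO3 reaches W, so W = 396.9/0.370 = 1072.7 t/h and vapour = 397.3 t/h.
The evaporator receives (1−α)·1470 of feed at 0.730 water and removes 0.691 of that water:
0.691×0.730×(1−α)×1470 = 397.3
(1−α) = 397.3/741.51 = 0.5358;  α = 0.4642.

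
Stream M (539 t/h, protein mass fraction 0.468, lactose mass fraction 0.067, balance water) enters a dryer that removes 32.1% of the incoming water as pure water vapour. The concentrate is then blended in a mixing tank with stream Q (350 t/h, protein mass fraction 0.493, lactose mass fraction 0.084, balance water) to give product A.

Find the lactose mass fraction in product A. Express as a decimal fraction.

0.081

Vapour removed = 0.321×0.465×539 = 80.454 t/h; concentrate = 458.55 t/h.
lactose reaching the mixer = 36.113 (from concentrate) + 350×0.084 = 65.513 t/h.
Product flow = 458.55 + 350 = 808.55 t/h; lactose fraction = 0.081.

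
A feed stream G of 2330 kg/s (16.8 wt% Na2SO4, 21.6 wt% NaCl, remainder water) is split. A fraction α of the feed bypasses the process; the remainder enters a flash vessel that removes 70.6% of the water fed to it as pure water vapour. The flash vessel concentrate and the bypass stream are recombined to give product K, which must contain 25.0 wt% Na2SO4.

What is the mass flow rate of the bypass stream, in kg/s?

572.7 kg/s

All 2330×0.168 = 391.44 kg/s of Na2SO4 reaches K, so K = 391.44/0.250 = 1565.8 kg/s and vapour = 764.24 kg/s.
The evaporator receives (1−α)·2330 of feed at 0.616 water and removes 0.706 of that water:
0.706×0.616×(1−α)×2330 = 764.24
(1−α) = 764.24/1013.3 = 0.7542;  α = 0.2458.
Bypass flow = 0.2458×2330 = 572.71 kg/s.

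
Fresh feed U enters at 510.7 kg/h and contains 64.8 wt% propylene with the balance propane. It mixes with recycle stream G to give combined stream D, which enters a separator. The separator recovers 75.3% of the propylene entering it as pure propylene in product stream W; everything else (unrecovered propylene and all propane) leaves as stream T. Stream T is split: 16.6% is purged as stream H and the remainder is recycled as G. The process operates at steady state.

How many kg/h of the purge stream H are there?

propane enters only via U and leaves only via the purge: 510.7×0.352 = 0.166×(propane in T), and the separator passes all propane, so propane in D = propane in T = 1082.9 kg/h.
propylene in D: m_A = 510.7×0.648 + (1−0.166)·(1−0.753)·m_A, so m_A = 330.93/0.7940 = 416.79 kg/h.
T = (1−0.753)×416.79 + 1082.9 = 1185.9 kg/h.
Purge H = 0.166×1185.9 = 196.86 kg/h.

196.9 kg/h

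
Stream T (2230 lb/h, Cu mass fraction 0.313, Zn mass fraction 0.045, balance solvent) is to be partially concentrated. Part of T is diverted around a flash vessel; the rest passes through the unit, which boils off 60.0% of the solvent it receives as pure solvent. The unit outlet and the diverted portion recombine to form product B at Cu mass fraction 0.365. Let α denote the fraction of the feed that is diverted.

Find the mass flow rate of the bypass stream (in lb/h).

1405 lb/h

All 2230×0.313 = 697.99 lb/h of Cu reaches B, so B = 697.99/0.365 = 1912.3 lb/h and vapour = 317.7 lb/h.
The evaporator receives (1−α)·2230 of feed at 0.642 solvent and removes 0.600 of that solvent:
0.600×0.642×(1−α)×2230 = 317.7
(1−α) = 317.7/859 = 0.3698;  α = 0.6302.
Bypass flow = 0.6302×2230 = 1405.2 lb/h.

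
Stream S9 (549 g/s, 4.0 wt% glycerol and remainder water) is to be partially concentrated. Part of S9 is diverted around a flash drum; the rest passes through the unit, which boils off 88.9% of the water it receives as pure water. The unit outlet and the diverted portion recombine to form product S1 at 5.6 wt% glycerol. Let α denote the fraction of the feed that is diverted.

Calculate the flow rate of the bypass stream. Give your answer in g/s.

All 549×0.040 = 21.96 g/s of glycerol reaches S1, so S1 = 21.96/0.056 = 392.14 g/s and vapour = 156.86 g/s.
The evaporator receives (1−α)·549 of feed at 0.960 water and removes 0.889 of that water:
0.889×0.960×(1−α)×549 = 156.86
(1−α) = 156.86/468.54 = 0.3348;  α = 0.6652.
Bypass flow = 0.6652×549 = 365.21 g/s.

365.2 g/s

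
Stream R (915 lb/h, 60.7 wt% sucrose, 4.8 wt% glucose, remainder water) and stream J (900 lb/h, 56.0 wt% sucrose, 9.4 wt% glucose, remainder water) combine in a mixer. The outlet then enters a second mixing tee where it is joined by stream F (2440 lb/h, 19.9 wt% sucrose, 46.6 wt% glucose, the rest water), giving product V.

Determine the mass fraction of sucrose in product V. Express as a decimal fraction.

Overall, product flow = 4255 lb/h.
sucrose in = 915×0.607 + 900×0.560 + 2440×0.199 = 1545 lb/h.
sucrose fraction in V = 0.363.

0.363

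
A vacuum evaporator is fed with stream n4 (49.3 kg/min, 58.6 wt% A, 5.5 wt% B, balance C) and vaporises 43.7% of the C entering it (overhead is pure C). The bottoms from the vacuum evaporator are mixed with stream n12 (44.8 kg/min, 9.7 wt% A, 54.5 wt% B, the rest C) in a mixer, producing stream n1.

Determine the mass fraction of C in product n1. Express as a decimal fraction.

0.301

Vapour removed = 0.437×0.359×49.3 = 7.7343 kg/min; concentrate = 41.566 kg/min.
C reaching the mixer = 9.9644 (from concentrate) + 44.8×0.358 = 26.003 kg/min.
Product flow = 41.566 + 44.8 = 86.366 kg/min; C fraction = 0.301.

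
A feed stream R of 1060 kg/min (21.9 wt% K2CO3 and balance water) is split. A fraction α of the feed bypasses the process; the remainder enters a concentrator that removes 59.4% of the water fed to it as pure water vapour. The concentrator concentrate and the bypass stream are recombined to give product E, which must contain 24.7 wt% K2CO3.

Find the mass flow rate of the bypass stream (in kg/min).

All 1060×0.219 = 232.14 kg/min of K2CO3 reaches E, so E = 232.14/0.247 = 939.84 kg/min and vapour = 120.16 kg/min.
The evaporator receives (1−α)·1060 of feed at 0.781 water and removes 0.594 of that water:
0.594×0.781×(1−α)×1060 = 120.16
(1−α) = 120.16/491.75 = 0.2444;  α = 0.7556.
Bypass flow = 0.7556×1060 = 800.98 kg/min.

801 kg/min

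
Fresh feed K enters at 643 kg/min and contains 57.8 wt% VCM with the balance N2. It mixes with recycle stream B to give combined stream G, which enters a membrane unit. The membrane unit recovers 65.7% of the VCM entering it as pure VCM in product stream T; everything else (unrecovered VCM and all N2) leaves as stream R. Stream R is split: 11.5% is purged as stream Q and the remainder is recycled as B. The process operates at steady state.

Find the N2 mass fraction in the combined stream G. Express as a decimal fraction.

0.8156

N2 enters only via K and leaves only via the purge: 643×0.422 = 0.115×(N2 in R), and the membrane unit passes all N2, so N2 in G = N2 in R = 2359.5 kg/min.
VCM in G: m_A = 643×0.578 + (1−0.115)·(1−0.657)·m_A, so m_A = 371.65/0.6964 = 533.64 kg/min.
G = 533.64 + 2359.5 = 2893.2 kg/min.
N2 fraction in G = 2359.5/2893.2 = 0.8156.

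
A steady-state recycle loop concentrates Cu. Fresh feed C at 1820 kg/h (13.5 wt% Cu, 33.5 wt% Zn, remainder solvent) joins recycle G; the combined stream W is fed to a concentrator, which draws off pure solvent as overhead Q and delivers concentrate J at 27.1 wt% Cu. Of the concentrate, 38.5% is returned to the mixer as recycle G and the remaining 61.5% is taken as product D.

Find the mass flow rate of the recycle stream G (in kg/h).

567.6 kg/h

Overall Cu balance (none leaves overhead): Cu in fresh feed = Cu in product, i.e. 1820×0.135 = (1−0.385)·J·0.271.
J = 245.7/(0.271×0.615) = 1474.2 kg/h.
Recycle G = 0.385×1474.2 = 567.57 kg/h.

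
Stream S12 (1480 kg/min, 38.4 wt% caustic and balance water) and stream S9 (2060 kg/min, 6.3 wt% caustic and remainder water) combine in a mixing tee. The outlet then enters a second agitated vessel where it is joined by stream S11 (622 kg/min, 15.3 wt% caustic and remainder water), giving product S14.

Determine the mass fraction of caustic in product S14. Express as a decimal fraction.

Overall, product flow = 4162 kg/min.
caustic in = 1480×0.384 + 2060×0.063 + 622×0.153 = 793.27 kg/min.
caustic fraction in S14 = 0.1906.

0.1906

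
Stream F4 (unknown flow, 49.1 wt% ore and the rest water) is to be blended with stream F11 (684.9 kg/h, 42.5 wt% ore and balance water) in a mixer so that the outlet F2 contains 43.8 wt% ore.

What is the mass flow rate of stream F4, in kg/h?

168 kg/h

Let F4 be the unknown flow. Total out = 684.9 + F4.
ore balance: 291.08 + 0.491·F4 = 0.438·(684.9 + F4)
(0.491 − 0.438)·F4 = 0.438×684.9 − 291.08 = 8.9037
F4 = 8.9037 / 0.053 = 167.99 kg/h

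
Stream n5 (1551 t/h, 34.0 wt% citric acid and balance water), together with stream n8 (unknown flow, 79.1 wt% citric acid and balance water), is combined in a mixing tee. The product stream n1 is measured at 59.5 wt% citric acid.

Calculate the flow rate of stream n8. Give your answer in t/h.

2018 t/h

Let n8 be the unknown flow. Total out = 1551 + n8.
citric acid balance: 527.34 + 0.791·n8 = 0.595·(1551 + n8)
(0.791 − 0.595)·n8 = 0.595×1551 − 527.34 = 395.5
n8 = 395.5 / 0.196 = 2017.9 t/h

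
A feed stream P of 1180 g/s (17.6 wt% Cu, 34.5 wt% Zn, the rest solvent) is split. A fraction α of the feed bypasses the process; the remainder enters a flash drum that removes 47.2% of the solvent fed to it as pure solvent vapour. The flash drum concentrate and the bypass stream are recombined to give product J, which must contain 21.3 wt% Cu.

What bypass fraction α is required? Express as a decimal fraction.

0.232

All 1180×0.176 = 207.68 g/s of Cu reaches J, so J = 207.68/0.213 = 975.02 g/s and vapour = 204.98 g/s.
The evaporator receives (1−α)·1180 of feed at 0.479 solvent and removes 0.472 of that solvent:
0.472×0.479×(1−α)×1180 = 204.98
(1−α) = 204.98/266.78 = 0.7683;  α = 0.2317.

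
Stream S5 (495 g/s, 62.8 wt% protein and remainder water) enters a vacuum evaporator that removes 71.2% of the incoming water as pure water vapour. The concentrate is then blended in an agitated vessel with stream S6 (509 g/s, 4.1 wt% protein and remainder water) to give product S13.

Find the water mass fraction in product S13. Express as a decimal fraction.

0.620

Vapour removed = 0.712×0.372×495 = 131.11 g/s; concentrate = 363.89 g/s.
water reaching the mixer = 53.032 (from concentrate) + 509×0.959 = 541.16 g/s.
Product flow = 363.89 + 509 = 872.89 g/s; water fraction = 0.620.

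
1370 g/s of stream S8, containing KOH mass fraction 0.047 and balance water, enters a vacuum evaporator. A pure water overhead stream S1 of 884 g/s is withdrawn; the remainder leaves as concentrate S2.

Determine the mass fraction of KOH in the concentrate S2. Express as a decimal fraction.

KOH is not removed: 1370×0.047 = 64.39 g/s of KOH enters S2.
Concentrate = 1370 − 884 = 486 g/s.
Mass fraction = 64.39/486 = 0.132.

0.132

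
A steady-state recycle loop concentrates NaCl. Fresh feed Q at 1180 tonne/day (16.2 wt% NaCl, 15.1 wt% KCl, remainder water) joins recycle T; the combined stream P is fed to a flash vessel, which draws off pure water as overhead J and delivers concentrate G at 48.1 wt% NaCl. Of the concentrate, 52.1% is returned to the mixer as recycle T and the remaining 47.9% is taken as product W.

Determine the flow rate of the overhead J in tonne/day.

782.6 tonne/day

Overall NaCl balance (none leaves overhead): NaCl in fresh feed = NaCl in product, i.e. 1180×0.162 = (1−0.521)·G·0.481.
G = 191.16/(0.481×0.479) = 829.69 tonne/day.
Recycle T = 0.521×829.69 = 432.27 tonne/day.
Combined feed P = 1180 + 432.27 = 1612.3 tonne/day.
Overhead J = P − G = 1612.3 − 829.69 = 782.58 tonne/day.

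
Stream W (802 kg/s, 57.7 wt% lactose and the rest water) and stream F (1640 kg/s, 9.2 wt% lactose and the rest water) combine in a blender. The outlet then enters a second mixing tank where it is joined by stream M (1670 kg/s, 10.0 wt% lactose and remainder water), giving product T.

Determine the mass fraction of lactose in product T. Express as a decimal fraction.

Overall, product flow = 4112 kg/s.
lactose in = 802×0.577 + 1640×0.092 + 1670×0.100 = 780.63 kg/s.
lactose fraction in T = 0.1898.

0.1898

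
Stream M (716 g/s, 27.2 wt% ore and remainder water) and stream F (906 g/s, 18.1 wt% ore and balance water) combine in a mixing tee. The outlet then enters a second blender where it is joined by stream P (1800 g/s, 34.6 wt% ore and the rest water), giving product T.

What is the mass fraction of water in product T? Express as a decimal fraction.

0.7132

Overall, product flow = 3422 g/s.
water in = 716×0.728 + 906×0.819 + 1800×0.654 = 2440.5 g/s.
water fraction in T = 0.7132.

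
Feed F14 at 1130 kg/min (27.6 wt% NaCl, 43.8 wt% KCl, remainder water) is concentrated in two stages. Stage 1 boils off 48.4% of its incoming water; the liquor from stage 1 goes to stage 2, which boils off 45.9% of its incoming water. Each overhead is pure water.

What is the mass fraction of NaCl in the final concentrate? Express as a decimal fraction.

0.348

water in feed = 1130×0.286 = 323.18 kg/min.
After stage 1: water left = (1−0.484)×323.18 = 166.76; stream total = 973.58 kg/min.
After stage 2: water left = (1−0.459)×166.76 = 90.218; final concentrate = 897.04 kg/min.
NaCl fraction = 311.88/897.04 = 0.348.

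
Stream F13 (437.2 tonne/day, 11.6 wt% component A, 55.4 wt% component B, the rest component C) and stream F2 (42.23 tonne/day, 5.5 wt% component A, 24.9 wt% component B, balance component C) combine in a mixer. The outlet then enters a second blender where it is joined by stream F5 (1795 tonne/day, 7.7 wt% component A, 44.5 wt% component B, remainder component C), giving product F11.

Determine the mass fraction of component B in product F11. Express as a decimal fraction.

0.462

Overall, product flow = 2274.4 tonne/day.
component B in = 437.2×0.554 + 42.23×0.249 + 1795×0.445 = 1051.5 tonne/day.
component B fraction in F11 = 0.462.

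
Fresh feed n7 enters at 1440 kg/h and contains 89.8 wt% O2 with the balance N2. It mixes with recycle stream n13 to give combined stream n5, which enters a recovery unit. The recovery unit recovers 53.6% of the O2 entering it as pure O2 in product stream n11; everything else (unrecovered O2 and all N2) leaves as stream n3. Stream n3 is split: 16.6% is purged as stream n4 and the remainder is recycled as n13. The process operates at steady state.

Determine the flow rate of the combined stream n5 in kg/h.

2994 kg/h

N2 enters only via n7 and leaves only via the purge: 1440×0.102 = 0.166×(N2 in n3), and the recovery unit passes all N2, so N2 in n5 = N2 in n3 = 884.82 kg/h.
O2 in n5: m_A = 1440×0.898 + (1−0.166)·(1−0.536)·m_A, so m_A = 1293.1/0.6130 = 2109.4 kg/h.
n5 = 2109.4 + 884.82 = 2994.2 kg/h.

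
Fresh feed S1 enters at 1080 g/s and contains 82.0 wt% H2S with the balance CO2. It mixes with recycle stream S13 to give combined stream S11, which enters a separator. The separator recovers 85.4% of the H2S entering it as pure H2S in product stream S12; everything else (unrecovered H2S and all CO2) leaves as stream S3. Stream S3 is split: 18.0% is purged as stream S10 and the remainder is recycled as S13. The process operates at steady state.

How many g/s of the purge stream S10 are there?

CO2 enters only via S1 and leaves only via the purge: 1080×0.180 = 0.180×(CO2 in S3), and the separator passes all CO2, so CO2 in S11 = CO2 in S3 = 1080 g/s.
H2S in S11: m_A = 1080×0.820 + (1−0.180)·(1−0.854)·m_A, so m_A = 885.6/0.8803 = 1006 g/s.
S3 = (1−0.854)×1006 + 1080 = 1226.9 g/s.
Purge S10 = 0.180×1226.9 = 220.84 g/s.

220.8 g/s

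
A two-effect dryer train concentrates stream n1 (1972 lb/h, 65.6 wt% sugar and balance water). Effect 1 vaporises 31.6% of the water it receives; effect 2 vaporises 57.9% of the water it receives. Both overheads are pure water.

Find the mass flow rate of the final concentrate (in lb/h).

1489 lb/h

water in feed = 1972×0.344 = 678.37 lb/h.
After stage 1: water left = (1−0.316)×678.37 = 464; stream total = 1757.6 lb/h.
After stage 2: water left = (1−0.579)×464 = 195.35; final concentrate = 1489 lb/h.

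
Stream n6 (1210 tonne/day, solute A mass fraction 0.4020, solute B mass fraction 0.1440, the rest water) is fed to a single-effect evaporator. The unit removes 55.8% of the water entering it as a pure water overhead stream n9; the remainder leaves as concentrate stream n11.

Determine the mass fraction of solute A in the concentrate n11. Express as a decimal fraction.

0.5384

solute A is not removed: 1210×0.402 = 486.42 tonne/day of solute A enters n11.
water entering = 1210×0.454 = 549.34 tonne/day; overhead removed = 0.558×549.34 = 306.53 tonne/day.
Concentrate = 1210 − 306.53 = 903.47 tonne/day.
Mass fraction = 486.42/903.47 = 0.5384.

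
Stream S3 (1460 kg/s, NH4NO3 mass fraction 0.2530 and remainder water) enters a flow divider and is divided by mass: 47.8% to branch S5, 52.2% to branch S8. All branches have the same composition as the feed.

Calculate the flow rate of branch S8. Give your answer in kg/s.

Branch S8 flow = 0.522×1460 = 762.12 kg/s.

762.1 kg/s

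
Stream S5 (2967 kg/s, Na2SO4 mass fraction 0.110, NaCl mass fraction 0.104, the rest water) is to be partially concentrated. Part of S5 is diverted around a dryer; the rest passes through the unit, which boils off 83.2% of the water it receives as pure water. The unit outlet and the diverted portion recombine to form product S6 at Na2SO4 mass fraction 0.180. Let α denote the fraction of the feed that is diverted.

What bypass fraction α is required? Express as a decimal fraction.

All 2967×0.110 = 326.37 kg/s of Na2SO4 reaches S6, so S6 = 326.37/0.180 = 1813.2 kg/s and vapour = 1153.8 kg/s.
The evaporator receives (1−α)·2967 of feed at 0.786 water and removes 0.832 of that water:
0.832×0.786×(1−α)×2967 = 1153.8
(1−α) = 1153.8/1940.3 = 0.5947;  α = 0.4053.

0.405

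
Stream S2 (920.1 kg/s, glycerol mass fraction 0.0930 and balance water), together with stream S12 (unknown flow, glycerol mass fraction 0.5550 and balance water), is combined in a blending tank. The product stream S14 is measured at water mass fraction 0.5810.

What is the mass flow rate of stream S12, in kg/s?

Let S12 be the unknown flow. Total out = 920.1 + S12.
water balance: 834.53 + 0.445·S12 = 0.581·(920.1 + S12)
(0.445 − 0.581)·S12 = 0.581×920.1 − 834.53 = -299.95
S12 = -299.95 / -0.136 = 2205.5 kg/s

2206 kg/s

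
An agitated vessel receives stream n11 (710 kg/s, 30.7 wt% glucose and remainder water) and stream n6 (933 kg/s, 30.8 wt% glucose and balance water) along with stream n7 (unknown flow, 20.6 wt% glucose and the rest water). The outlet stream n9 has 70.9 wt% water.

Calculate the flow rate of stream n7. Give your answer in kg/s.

320.2 kg/s

Let n7 be the unknown flow. Total out = 1643 + n7.
water balance: 1137.7 + 0.794·n7 = 0.709·(1643 + n7)
(0.794 − 0.709)·n7 = 0.709×1643 − 1137.7 = 27.221
n7 = 27.221 / 0.085 = 320.25 kg/s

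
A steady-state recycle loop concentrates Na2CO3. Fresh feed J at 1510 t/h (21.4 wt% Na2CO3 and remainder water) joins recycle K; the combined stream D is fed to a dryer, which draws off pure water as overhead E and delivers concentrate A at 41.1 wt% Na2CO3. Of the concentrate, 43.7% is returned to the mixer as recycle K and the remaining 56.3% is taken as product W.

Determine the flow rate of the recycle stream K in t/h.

Overall Na2CO3 balance (none leaves overhead): Na2CO3 in fresh feed = Na2CO3 in product, i.e. 1510×0.214 = (1−0.437)·A·0.411.
A = 323.14/(0.411×0.563) = 1396.5 t/h.
Recycle K = 0.437×1396.5 = 610.27 t/h.

610.3 t/h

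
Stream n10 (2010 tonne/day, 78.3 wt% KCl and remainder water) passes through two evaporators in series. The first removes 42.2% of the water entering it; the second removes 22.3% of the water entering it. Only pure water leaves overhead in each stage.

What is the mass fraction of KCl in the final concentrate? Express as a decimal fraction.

0.8893

water in feed = 2010×0.217 = 436.17 tonne/day.
After stage 1: water left = (1−0.422)×436.17 = 252.11; stream total = 1825.9 tonne/day.
After stage 2: water left = (1−0.223)×252.11 = 195.89; final concentrate = 1769.7 tonne/day.
KCl fraction = 1573.8/1769.7 = 0.8893.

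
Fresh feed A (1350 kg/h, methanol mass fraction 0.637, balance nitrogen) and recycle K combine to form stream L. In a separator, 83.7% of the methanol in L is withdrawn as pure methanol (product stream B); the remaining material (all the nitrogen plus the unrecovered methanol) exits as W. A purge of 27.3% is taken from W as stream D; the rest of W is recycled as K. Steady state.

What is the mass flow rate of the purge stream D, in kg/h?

nitrogen enters only via A and leaves only via the purge: 1350×0.363 = 0.273×(nitrogen in W), and the separator passes all nitrogen, so nitrogen in L = nitrogen in W = 1795.1 kg/h.
methanol in L: m_A = 1350×0.637 + (1−0.273)·(1−0.837)·m_A, so m_A = 859.95/0.8815 = 975.55 kg/h.
W = (1−0.837)×975.55 + 1795.1 = 1954.1 kg/h.
Purge D = 0.273×1954.1 = 533.46 kg/h.

533.5 kg/h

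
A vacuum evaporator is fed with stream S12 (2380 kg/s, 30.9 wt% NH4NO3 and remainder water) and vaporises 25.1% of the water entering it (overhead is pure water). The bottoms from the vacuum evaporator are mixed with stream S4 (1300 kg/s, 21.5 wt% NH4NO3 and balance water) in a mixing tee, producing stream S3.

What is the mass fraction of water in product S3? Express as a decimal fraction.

Vapour removed = 0.251×0.691×2380 = 412.79 kg/s; concentrate = 1967.2 kg/s.
water reaching the mixer = 1231.8 (from concentrate) + 1300×0.785 = 2252.3 kg/s.
Product flow = 1967.2 + 1300 = 3267.2 kg/s; water fraction = 0.6894.

0.6894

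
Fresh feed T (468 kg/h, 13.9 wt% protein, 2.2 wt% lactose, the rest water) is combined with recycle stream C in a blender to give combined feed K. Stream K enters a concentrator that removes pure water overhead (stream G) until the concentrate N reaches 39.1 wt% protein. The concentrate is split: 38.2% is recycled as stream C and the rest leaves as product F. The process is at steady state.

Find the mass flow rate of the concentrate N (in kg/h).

Overall protein balance (none leaves overhead): protein in fresh feed = protein in product, i.e. 468×0.139 = (1−0.382)·N·0.391.
N = 65.052/(0.391×0.618) = 269.21 kg/h.

269.2 kg/h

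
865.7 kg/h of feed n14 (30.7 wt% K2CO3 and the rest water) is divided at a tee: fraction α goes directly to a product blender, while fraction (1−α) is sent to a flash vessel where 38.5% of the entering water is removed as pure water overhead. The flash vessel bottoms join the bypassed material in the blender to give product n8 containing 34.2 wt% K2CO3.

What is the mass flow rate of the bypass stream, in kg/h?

533.6 kg/h

All 865.7×0.307 = 265.77 kg/h of K2CO3 reaches n8, so n8 = 265.77/0.342 = 777.1 kg/h and vapour = 88.595 kg/h.
The evaporator receives (1−α)·865.7 of feed at 0.693 water and removes 0.385 of that water:
0.385×0.693×(1−α)×865.7 = 88.595
(1−α) = 88.595/230.97 = 0.3836;  α = 0.6164.
Bypass flow = 0.6164×865.7 = 533.64 kg/h.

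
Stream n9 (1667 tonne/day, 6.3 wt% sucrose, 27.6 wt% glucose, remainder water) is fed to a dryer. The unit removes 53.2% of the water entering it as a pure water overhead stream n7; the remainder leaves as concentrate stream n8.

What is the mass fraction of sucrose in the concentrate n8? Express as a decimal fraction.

0.0972

sucrose is not removed: 1667×0.063 = 105.02 tonne/day of sucrose enters n8.
water entering = 1667×0.661 = 1101.9 tonne/day; overhead removed = 0.532×1101.9 = 586.2 tonne/day.
Concentrate = 1667 − 586.2 = 1080.8 tonne/day.
Mass fraction = 105.02/1080.8 = 0.0972.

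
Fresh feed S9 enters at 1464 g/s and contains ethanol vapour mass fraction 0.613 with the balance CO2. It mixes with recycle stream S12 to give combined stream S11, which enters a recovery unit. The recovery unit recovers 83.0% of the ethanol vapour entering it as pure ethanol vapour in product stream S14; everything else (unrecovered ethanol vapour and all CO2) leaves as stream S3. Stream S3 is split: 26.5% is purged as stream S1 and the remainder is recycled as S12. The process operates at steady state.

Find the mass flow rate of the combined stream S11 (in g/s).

3164 g/s

CO2 enters only via S9 and leaves only via the purge: 1464×0.387 = 0.265×(CO2 in S3), and the recovery unit passes all CO2, so CO2 in S11 = CO2 in S3 = 2138 g/s.
ethanol vapour in S11: m_A = 1464×0.613 + (1−0.265)·(1−0.830)·m_A, so m_A = 897.43/0.8750 = 1025.6 g/s.
S11 = 1025.6 + 2138 = 3163.6 g/s.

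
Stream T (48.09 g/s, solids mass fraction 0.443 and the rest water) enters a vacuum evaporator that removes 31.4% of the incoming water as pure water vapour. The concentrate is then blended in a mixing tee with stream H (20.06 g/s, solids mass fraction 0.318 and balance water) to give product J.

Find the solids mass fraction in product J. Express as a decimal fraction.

0.463

Vapour removed = 0.314×0.557×48.09 = 8.4108 g/s; concentrate = 39.679 g/s.
solids reaching the mixer = 21.304 (from concentrate) + 20.06×0.318 = 27.683 g/s.
Product flow = 39.679 + 20.06 = 59.739 g/s; solids fraction = 0.463.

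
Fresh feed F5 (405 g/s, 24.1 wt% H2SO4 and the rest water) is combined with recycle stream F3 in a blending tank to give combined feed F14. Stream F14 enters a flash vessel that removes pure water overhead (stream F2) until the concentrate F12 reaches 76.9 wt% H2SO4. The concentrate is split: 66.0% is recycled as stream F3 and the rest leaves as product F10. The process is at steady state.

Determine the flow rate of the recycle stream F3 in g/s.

246.4 g/s

Overall H2SO4 balance (none leaves overhead): H2SO4 in fresh feed = H2SO4 in product, i.e. 405×0.241 = (1−0.660)·F12·0.769.
F12 = 97.605/(0.769×0.340) = 373.31 g/s.
Recycle F3 = 0.660×373.31 = 246.38 g/s.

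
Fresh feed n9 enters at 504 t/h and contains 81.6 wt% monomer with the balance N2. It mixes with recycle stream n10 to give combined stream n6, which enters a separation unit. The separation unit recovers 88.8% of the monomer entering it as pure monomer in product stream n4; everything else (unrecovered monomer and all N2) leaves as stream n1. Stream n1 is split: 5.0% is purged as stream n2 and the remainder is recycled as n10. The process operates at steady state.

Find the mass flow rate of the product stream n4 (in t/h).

408.7 t/h

monomer in n6: m_A = 504×0.816 + (1−0.050)·(1−0.888)·m_A, so m_A = 411.26/0.8936 = 460.23 t/h.
Product n4 = 0.888×460.23 = 408.69 t/h.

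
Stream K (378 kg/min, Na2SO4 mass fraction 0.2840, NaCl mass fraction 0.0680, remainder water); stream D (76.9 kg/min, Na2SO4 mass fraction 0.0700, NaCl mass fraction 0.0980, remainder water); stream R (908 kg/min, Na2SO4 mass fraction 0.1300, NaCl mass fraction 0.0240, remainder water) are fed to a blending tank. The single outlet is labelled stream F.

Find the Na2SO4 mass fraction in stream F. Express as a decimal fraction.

Total flow out = 378 + 76.9 + 908 = 1362.9 kg/min.
Na2SO4 in = 378×0.284 + 76.9×0.070 + 908×0.130 = 230.78 kg/min.
Na2SO4 mass fraction in F = 230.78/1362.9 = 0.1693.

0.1693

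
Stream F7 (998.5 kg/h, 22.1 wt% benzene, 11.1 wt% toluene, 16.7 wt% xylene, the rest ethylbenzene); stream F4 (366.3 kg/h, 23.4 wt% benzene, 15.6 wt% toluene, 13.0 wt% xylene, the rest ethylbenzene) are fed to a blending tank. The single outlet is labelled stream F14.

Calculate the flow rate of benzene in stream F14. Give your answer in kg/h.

306.4 kg/h

benzene out = benzene in = 998.5×0.221 + 366.3×0.234 = 306.38 kg/h.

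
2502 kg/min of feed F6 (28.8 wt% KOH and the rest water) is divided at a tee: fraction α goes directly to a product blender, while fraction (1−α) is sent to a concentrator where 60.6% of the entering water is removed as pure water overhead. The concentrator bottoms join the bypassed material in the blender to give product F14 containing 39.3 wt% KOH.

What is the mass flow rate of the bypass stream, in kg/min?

952.7 kg/min

All 2502×0.288 = 720.58 kg/min of KOH reaches F14, so F14 = 720.58/0.393 = 1833.5 kg/min and vapour = 668.47 kg/min.
The evaporator receives (1−α)·2502 of feed at 0.712 water and removes 0.606 of that water:
0.606×0.712×(1−α)×2502 = 668.47
(1−α) = 668.47/1079.5 = 0.6192;  α = 0.3808.
Bypass flow = 0.3808×2502 = 952.71 kg/min.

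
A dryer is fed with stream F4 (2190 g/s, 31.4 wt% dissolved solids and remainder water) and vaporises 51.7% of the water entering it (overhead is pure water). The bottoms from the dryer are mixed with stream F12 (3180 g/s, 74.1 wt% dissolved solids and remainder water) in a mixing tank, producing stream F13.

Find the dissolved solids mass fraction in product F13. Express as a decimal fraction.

Vapour removed = 0.517×0.686×2190 = 776.71 g/s; concentrate = 1413.3 g/s.
dissolved solids reaching the mixer = 687.66 (from concentrate) + 3180×0.741 = 3044 g/s.
Product flow = 1413.3 + 3180 = 4593.3 g/s; dissolved solids fraction = 0.663.

0.663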